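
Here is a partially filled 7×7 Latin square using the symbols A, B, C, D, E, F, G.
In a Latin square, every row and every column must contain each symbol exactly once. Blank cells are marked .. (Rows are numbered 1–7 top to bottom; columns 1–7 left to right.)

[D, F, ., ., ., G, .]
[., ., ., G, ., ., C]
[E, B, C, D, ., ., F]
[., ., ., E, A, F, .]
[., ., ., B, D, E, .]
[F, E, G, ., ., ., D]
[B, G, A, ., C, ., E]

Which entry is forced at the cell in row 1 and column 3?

Row 2, column 1: row 2 has {C, G} and column 1 has {B, D, E, F}, leaving only A.
Row 2, column 2: row 2 has {A, C, G} and column 2 has {B, E, F, G}, leaving only D.
Row 2, column 6: row 2 has {A, C, D, G} and column 6 has {E, F, G}, leaving only B.
Row 3, column 5: row 3 has {B, C, D, E, F} and column 5 has {A, C, D}, leaving only G.
Row 3, column 6: row 3 has {B, C, D, E, F, G} and column 6 has {B, E, F, G}, leaving only A.
Row 4, column 2: row 4 has {A, E, F} and column 2 has {B, D, E, F, G}, leaving only C.
Row 4, column 1: row 4 has {A, C, E, F} and column 1 has {A, B, D, E, F}, leaving only G.
Row 4, column 7: row 4 has {A, C, E, F, G} and column 7 has {C, D, E, F}, leaving only B.
Row 1, column 7: row 1 has {D, F, G} and column 7 has {B, C, D, E, F}, leaving only A.
Row 1, column 4: row 1 has {A, D, F, G} and column 4 has {B, D, E, G}, leaving only C.
Row 4, column 3: row 4 has {A, B, C, E, F, G} and column 3 has {A, C, G}, leaving only D.
Row 5, column 1: row 5 has {B, D, E} and column 1 has {A, B, D, E, F, G}, leaving only C.
Row 5, column 2: row 5 has {B, C, D, E} and column 2 has {B, C, D, E, F, G}, leaving only A.
Row 5, column 3: row 5 has {A, B, C, D, E} and column 3 has {A, C, D, G}, leaving only F.
Row 2, column 3: row 2 has {A, B, C, D, G} and column 3 has {A, C, D, F, G}, leaving only E.
Row 1 already has {A, C, D, F, G} and column 3 already has {A, C, D, E, F, G}, so row 1, column 3 must be B.

B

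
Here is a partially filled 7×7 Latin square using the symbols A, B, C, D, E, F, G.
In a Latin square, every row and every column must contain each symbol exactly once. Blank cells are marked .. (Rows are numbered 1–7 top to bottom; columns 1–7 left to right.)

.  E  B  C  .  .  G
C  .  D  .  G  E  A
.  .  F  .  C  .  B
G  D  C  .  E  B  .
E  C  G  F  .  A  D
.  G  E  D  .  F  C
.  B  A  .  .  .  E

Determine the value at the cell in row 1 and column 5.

Row 1, column 6: row 1 has {B, C, E, G} and column 6 has {A, B, E, F}, leaving only D.
Row 2, column 2: row 2 has {A, C, D, E, G} and column 2 has {B, C, D, E, G}, leaving only F.
Row 2, column 4: row 2 has {A, C, D, E, F, G} and column 4 has {C, D, F}, leaving only B.
Row 3, column 2: row 3 has {B, C, F} and column 2 has {B, C, D, E, F, G}, leaving only A.
Row 3, column 1: row 3 has {A, B, C, F} and column 1 has {C, E, G}, leaving only D.
Row 3, column 6: row 3 has {A, B, C, D, F} and column 6 has {A, B, D, E, F}, leaving only G.
Row 3, column 4: row 3 has {A, B, C, D, F, G} and column 4 has {B, C, D, F}, leaving only E.
Row 4, column 4: row 4 has {B, C, D, E, G} and column 4 has {B, C, D, E, F}, leaving only A.
Row 4, column 7: row 4 has {A, B, C, D, E, G} and column 7 has {A, B, C, D, E, G}, leaving only F.
Row 5, column 5: row 5 has {A, C, D, E, F, G} and column 5 has {C, E, G}, leaving only B.
Row 6, column 5: row 6 has {C, D, E, F, G} and column 5 has {B, C, E, G}, leaving only A.
Row 1 already has {B, C, D, E, G} and column 5 already has {A, B, C, E, G}, so row 1, column 5 must be F.

F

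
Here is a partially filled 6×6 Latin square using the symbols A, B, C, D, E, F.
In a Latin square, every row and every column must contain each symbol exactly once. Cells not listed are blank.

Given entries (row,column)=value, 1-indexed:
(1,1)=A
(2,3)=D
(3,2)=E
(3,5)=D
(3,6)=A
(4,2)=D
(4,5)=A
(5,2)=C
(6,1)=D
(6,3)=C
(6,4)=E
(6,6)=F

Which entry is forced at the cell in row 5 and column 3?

A

Row 6, column 5: row 6 has {C, D, E, F} and column 5 has {A, D}, leaving only B.
Row 6, column 2: row 6 has {B, C, D, E, F} and column 2 has {C, D, E}, leaving only A.
Row 5, column 3 is narrowed to {A, B, E, F}.
If it were B, then row 4, column 3 would be left with no valid symbol.
If it were E, propagating the remaining blanks reaches a contradiction.
If it were F, then row 4, column 3 would be left with no valid symbol.
So row 5, column 3 must be A.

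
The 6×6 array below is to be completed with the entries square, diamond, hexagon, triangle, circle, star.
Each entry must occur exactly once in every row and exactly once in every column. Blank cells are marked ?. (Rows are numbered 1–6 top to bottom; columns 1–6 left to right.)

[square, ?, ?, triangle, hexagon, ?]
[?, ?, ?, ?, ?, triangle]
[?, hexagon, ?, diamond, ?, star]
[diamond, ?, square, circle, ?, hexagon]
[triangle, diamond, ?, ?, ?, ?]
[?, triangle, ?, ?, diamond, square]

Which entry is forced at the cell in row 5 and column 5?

star

Row 3, column 1: row 3 has {diamond, hexagon, star} and column 1 has {square, diamond, triangle}, leaving only circle.
Row 3, column 3: row 3 has {diamond, hexagon, circle, star} and column 3 has {square}, leaving only triangle.
Row 3, column 5: row 3 has {diamond, hexagon, triangle, circle, star} and column 5 has {diamond, hexagon}, leaving only square.
Row 4, column 2: row 4 has {square, diamond, hexagon, circle} and column 2 has {diamond, hexagon, triangle}, leaving only star.
Row 1, column 2: row 1 has {square, hexagon, triangle} and column 2 has {diamond, hexagon, triangle, star}, leaving only circle.
Row 1, column 6: row 1 has {square, hexagon, triangle, circle} and column 6 has {square, hexagon, triangle, star}, leaving only diamond.
Row 1, column 3: row 1 has {square, diamond, hexagon, triangle, circle} and column 3 has {square, triangle}, leaving only star.
Row 2, column 2: row 2 has {triangle} and column 2 has {diamond, hexagon, triangle, circle, star}, leaving only square.
Row 4, column 5: row 4 has {square, diamond, hexagon, circle, star} and column 5 has {square, diamond, hexagon}, leaving only triangle.
Row 5, column 6: row 5 has {diamond, triangle} and column 6 has {square, diamond, hexagon, triangle, star}, leaving only circle.
Row 5 already has {diamond, triangle, circle} and column 5 already has {square, diamond, hexagon, triangle}, so row 5, column 5 must be star.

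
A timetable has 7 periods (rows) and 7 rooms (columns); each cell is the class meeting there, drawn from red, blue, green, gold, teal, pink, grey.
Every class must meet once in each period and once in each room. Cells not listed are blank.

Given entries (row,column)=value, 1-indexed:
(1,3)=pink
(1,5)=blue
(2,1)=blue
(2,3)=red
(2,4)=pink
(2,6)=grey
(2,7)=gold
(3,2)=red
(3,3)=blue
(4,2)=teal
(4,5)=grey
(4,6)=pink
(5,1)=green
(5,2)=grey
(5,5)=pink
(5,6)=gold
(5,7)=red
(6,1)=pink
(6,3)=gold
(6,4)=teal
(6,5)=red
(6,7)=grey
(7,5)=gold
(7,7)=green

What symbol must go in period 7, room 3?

Period 1, room 7: period 1 has {blue, pink} and room 7 has {red, green, gold, grey}, leaving only teal.
Period 2, room 2: period 2 has {red, blue, gold, pink, grey} and room 2 has {red, teal, grey}, leaving only green.
Period 1, room 2: period 1 has {blue, teal, pink} and room 2 has {red, green, teal, grey}, leaving only gold.
Period 2, room 5: period 2 has {red, blue, green, gold, pink, grey} and room 5 has {red, blue, gold, pink, grey}, leaving only teal.
Period 3, room 5: period 3 has {red, blue} and room 5 has {red, blue, gold, teal, pink, grey}, leaving only green.
Period 3, room 6: period 3 has {red, blue, green} and room 6 has {gold, pink, grey}, leaving only teal.
Period 3, room 7: period 3 has {red, blue, green, teal} and room 7 has {red, green, gold, teal, grey}, leaving only pink.
Period 4, room 3: period 4 has {teal, pink, grey} and room 3 has {red, blue, gold, pink}, leaving only green.
Period 4, room 7: period 4 has {green, teal, pink, grey} and room 7 has {red, green, gold, teal, pink, grey}, leaving only blue.
Period 5, room 3: period 5 has {red, green, gold, pink, grey} and room 3 has {red, blue, green, gold, pink}, leaving only teal.
Period 7 already has {green, gold} and room 3 already has {red, blue, green, gold, teal, pink}, so period 7, room 3 must be grey.

grey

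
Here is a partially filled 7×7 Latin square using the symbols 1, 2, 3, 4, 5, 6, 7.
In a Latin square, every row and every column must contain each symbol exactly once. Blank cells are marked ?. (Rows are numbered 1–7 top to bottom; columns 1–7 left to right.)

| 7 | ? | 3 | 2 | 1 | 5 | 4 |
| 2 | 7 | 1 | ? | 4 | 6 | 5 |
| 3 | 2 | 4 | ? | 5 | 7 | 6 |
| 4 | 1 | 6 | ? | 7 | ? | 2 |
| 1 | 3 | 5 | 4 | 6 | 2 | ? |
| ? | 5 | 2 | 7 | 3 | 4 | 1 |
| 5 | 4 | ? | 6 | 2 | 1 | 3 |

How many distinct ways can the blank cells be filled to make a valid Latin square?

Row 1, column 2: eliminating its row and column leaves {6}.
Row 2, column 4: eliminating its row and column leaves {3}.
Row 3, column 4: eliminating its row and column leaves {1}.
Row 4, column 4: eliminating its row and column leaves {3, 5}.
Row 4, column 6: eliminating its row and column leaves {3}.
Row 5, column 7: eliminating its row and column leaves {7}.
Row 6, column 1: eliminating its row and column leaves {6}.
Row 7, column 3: eliminating its row and column leaves {7}.
Only one assignment across all blanks avoids any row or column repeat, giving 1 completion.

1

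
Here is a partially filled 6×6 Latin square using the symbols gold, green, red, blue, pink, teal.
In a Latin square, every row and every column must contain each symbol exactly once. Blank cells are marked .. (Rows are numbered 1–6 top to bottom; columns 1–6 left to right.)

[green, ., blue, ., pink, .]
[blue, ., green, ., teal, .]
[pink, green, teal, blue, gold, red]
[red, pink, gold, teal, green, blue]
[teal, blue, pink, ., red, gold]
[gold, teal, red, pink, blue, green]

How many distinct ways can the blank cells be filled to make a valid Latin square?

Row 1, column 2: eliminating its row and column leaves {gold, red}.
Row 1, column 4: eliminating its row and column leaves {gold, red}.
Row 1, column 6: eliminating its row and column leaves {teal}.
Row 2, column 2: eliminating its row and column leaves {gold, red}.
Row 2, column 4: eliminating its row and column leaves {gold, red}.
Row 2, column 6: eliminating its row and column leaves {pink}.
Row 5, column 4: eliminating its row and column leaves {green}.
Enumerating the assignments across these blanks that avoid any row or column repeat gives 2 completions.

2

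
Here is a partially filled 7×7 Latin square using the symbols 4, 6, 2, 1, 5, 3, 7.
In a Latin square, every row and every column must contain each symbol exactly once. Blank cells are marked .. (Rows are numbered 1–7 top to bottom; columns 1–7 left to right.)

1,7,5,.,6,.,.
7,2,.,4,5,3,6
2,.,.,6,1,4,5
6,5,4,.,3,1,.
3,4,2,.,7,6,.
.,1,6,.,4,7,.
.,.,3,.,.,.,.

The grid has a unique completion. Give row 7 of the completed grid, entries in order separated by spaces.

4 6 3 1 2 5 7

Row 7, column 2: row 7 has {3} and column 2 has {4, 2, 1, 5, 7}, leaving only 6.
Row 7, column 5: row 7 has {6, 3} and column 5 has {4, 6, 1, 5, 3, 7}, leaving only 2.
Row 7, column 6: row 7 has {6, 2, 3} and column 6 has {4, 6, 1, 3, 7}, leaving only 5.
Row 7, column 1: row 7 has {6, 2, 5, 3} and column 1 has {6, 2, 1, 3, 7}, leaving only 4.
Row 1, column 6: row 1 has {6, 1, 5, 7} and column 6 has {4, 6, 1, 5, 3, 7}, leaving only 2.
Row 1, column 4: row 1 has {6, 2, 1, 5, 7} and column 4 has {4, 6}, leaving only 3.
Row 1, column 7: row 1 has {6, 2, 1, 5, 3, 7} and column 7 has {6, 5}, leaving only 4.
Row 2, column 3: row 2 has {4, 6, 2, 5, 3, 7} and column 3 has {4, 6, 2, 5, 3}, leaving only 1.
Row 3, column 2: row 3 has {4, 6, 2, 1, 5} and column 2 has {4, 6, 2, 1, 5, 7}, leaving only 3.
Row 3, column 3: row 3 has {4, 6, 2, 1, 5, 3} and column 3 has {4, 6, 2, 1, 5, 3}, leaving only 7.
Row 5, column 7: row 5 has {4, 6, 2, 3, 7} and column 7 has {4, 6, 5}, leaving only 1.
Row 7, column 7: row 7 has {4, 6, 2, 5, 3} and column 7 has {4, 6, 1, 5}, leaving only 7.
Row 7, column 4: row 7 has {4, 6, 2, 5, 3, 7} and column 4 has {4, 6, 3}, leaving only 1.
So row 7 reads: 4 6 3 1 2 5 7.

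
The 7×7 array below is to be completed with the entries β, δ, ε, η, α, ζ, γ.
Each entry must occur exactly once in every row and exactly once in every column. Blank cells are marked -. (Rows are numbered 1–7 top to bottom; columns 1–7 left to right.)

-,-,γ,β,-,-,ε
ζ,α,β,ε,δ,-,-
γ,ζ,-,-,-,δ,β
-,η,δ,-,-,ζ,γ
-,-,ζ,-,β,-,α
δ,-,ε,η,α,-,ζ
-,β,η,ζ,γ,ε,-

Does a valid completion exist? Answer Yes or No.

No

Row 1, column 2: row 1 has {β, ε, γ} and column 2 has {β, η, α, ζ}, so it must be δ.
Row 2, column 7: row 2 has {β, δ, ε, α, ζ} and column 7 has {β, ε, α, ζ, γ}, so it must be η.
Row 2, column 6: row 2 has {β, δ, ε, η, α, ζ} and column 6 has {δ, ε, ζ}, so it must be γ.
Row 3, column 3: row 3 has {β, δ, ζ, γ} and column 3 has {β, δ, ε, η, ζ, γ}, so it must be α.
Now row 3, column 4: row 3 together with column 4 already contain {β, δ, ε, η, α, ζ, γ} — every symbol — so nothing can go there. The grid has no valid completion.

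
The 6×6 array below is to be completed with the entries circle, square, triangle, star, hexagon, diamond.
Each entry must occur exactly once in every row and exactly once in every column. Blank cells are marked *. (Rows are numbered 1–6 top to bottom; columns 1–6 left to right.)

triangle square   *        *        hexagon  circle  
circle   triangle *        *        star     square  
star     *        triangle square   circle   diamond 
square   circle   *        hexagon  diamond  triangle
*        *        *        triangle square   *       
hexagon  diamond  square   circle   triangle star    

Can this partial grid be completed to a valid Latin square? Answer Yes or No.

No row or column among the givens repeats a symbol, and propagating forced cells runs into no contradiction.
One valid completion exists (for instance, triangle square diamond star hexagon circle / circle triangle hexagon diamond star square / star hexagon triangle square circle diamond / square circle star hexagon diamond triangle / diamond star circle triangle square hexagon / hexagon diamond square circle triangle star).

Yes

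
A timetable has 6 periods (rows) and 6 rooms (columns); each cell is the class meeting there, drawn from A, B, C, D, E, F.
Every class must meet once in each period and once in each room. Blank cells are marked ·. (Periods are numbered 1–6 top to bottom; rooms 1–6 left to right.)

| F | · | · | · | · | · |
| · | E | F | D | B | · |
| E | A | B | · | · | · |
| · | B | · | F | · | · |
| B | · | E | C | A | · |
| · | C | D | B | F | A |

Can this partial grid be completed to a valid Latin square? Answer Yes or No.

No

Period 3, room 4: period 3 together with room 4 already contain {A, B, C, D, E, F} — every symbol — so nothing can go there. The grid has no valid completion.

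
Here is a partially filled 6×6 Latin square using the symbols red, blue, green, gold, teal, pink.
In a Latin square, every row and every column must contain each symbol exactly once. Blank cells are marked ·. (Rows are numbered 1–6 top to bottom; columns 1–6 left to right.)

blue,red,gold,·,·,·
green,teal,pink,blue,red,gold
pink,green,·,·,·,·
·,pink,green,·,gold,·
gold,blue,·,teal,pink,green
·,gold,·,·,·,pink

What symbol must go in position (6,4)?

Row 1, column 6: row 1 has {red, blue, gold} and column 6 has {green, gold, pink}, leaving only teal.
Row 1, column 5: row 1 has {red, blue, gold, teal} and column 5 has {red, gold, pink}, leaving only green.
Row 1, column 4: row 1 has {red, blue, green, gold, teal} and column 4 has {blue, teal}, leaving only pink.
Row 4, column 4: row 4 has {green, gold, pink} and column 4 has {blue, teal, pink}, leaving only red.
Row 6 already has {gold, pink} and column 4 already has {red, blue, teal, pink}, so row 6, column 4 must be green.

green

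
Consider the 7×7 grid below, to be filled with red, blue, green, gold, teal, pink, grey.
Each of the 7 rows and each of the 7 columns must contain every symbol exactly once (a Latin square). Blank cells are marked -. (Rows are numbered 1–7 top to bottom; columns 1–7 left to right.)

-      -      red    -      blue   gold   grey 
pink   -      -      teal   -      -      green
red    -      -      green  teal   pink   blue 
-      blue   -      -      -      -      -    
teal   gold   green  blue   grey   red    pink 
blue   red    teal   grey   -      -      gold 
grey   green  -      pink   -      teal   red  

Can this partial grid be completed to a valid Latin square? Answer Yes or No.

No

Row 1, column 4: row 1 together with column 4 already contain {red, blue, green, gold, teal, pink, grey} — every symbol — so nothing can go there. The grid has no valid completion.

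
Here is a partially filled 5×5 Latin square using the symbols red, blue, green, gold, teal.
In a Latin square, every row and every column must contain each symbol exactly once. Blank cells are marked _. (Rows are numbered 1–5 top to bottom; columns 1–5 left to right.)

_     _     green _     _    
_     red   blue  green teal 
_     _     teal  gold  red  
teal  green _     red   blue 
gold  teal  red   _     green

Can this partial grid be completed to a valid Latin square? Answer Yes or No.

Row 2, column 1: row 2 together with column 1 already contain {red, blue, green, gold, teal} — every symbol — so nothing can go there. The grid has no valid completion.

No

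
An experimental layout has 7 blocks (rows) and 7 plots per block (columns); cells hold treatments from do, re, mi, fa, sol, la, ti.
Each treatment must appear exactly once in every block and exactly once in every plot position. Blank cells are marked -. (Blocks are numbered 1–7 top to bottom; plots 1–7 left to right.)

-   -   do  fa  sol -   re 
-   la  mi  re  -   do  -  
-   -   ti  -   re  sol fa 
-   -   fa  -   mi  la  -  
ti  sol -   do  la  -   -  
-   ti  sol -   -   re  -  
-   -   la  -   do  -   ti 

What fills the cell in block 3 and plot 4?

la

Block 1, plot 2: block 1 has {do, re, fa, sol} and plot 2 has {sol, la, ti}, leaving only mi.
Block 1, plot 1: block 1 has {do, re, mi, fa, sol} and plot 1 has {ti}, leaving only la.
Block 1, plot 6: block 1 has {do, re, mi, fa, sol, la} and plot 6 has {do, re, sol, la}, leaving only ti.
Block 2, plot 7: block 2 has {do, re, mi, la} and plot 7 has {re, fa, ti}, leaving only sol.
Block 2, plot 1: block 2 has {do, re, mi, sol, la} and plot 1 has {la, ti}, leaving only fa.
Block 2, plot 5: block 2 has {do, re, mi, fa, sol, la} and plot 5 has {do, re, mi, sol, la}, leaving only ti.
Block 3, plot 2: block 3 has {re, fa, sol, ti} and plot 2 has {mi, sol, la, ti}, leaving only do.
Block 3, plot 1: block 3 has {do, re, fa, sol, ti} and plot 1 has {fa, la, ti}, leaving only mi.
Block 3 already has {do, re, mi, fa, sol, ti} and plot 4 already has {do, re, fa}, so block 3, plot 4 must be la.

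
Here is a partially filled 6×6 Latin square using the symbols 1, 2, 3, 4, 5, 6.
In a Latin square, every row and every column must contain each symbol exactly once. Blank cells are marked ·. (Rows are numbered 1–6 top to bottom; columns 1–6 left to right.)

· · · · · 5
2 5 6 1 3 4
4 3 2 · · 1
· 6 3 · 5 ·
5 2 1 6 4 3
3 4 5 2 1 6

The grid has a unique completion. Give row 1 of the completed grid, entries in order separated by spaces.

Row 1, column 2: row 1 has {5} and column 2 has {2, 3, 4, 5, 6}, leaving only 1.
Row 1, column 1: row 1 has {1, 5} and column 1 has {2, 3, 4, 5}, leaving only 6.
Row 1, column 3: row 1 has {1, 5, 6} and column 3 has {1, 2, 3, 5, 6}, leaving only 4.
Row 1, column 4: row 1 has {1, 4, 5, 6} and column 4 has {1, 2, 6}, leaving only 3.
Row 1, column 5: row 1 has {1, 3, 4, 5, 6} and column 5 has {1, 3, 4, 5}, leaving only 2.
So row 1 reads: 6 1 4 3 2 5.

6 1 4 3 2 5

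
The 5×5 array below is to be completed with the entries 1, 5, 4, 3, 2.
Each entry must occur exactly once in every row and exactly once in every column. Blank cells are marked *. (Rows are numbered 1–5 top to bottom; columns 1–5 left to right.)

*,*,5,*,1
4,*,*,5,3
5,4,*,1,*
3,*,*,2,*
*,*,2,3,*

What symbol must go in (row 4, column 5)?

Row 1, column 1: row 1 has {1, 5} and column 1 has {5, 4, 3}, leaving only 2.
Row 1, column 2: row 1 has {1, 5, 2} and column 2 has {4}, leaving only 3.
Row 1, column 4: row 1 has {1, 5, 3, 2} and column 4 has {1, 5, 3, 2}, leaving only 4.
Row 2, column 3: row 2 has {5, 4, 3} and column 3 has {5, 2}, leaving only 1.
Row 2, column 2: row 2 has {1, 5, 4, 3} and column 2 has {4, 3}, leaving only 2.
Row 3, column 3: row 3 has {1, 5, 4} and column 3 has {1, 5, 2}, leaving only 3.
Row 3, column 5: row 3 has {1, 5, 4, 3} and column 5 has {1, 3}, leaving only 2.
Row 4, column 3: row 4 has {3, 2} and column 3 has {1, 5, 3, 2}, leaving only 4.
Row 4 already has {4, 3, 2} and column 5 already has {1, 3, 2}, so row 4, column 5 must be 5.

5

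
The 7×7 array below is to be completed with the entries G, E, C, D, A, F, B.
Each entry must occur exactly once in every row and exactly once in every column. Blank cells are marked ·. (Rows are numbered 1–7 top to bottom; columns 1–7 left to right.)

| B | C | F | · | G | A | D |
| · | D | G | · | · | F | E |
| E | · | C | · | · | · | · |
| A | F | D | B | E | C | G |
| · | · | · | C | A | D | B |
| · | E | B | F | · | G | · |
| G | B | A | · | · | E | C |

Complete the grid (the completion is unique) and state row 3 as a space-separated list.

E A C G D B F

Row 3, column 6: row 3 has {E, C} and column 6 has {G, E, C, D, A, F}, leaving only B.
Row 1, column 4: row 1 has {G, C, D, A, F, B} and column 4 has {C, F, B}, leaving only E.
Row 2, column 1: row 2 has {G, E, D, F} and column 1 has {G, E, A, B}, leaving only C.
Row 2, column 4: row 2 has {G, E, C, D, F} and column 4 has {E, C, F, B}, leaving only A.
Row 2, column 5: row 2 has {G, E, C, D, A, F} and column 5 has {G, E, A}, leaving only B.
Row 5, column 1: row 5 has {C, D, A, B} and column 1 has {G, E, C, A, B}, leaving only F.
Row 5, column 2: row 5 has {C, D, A, F, B} and column 2 has {E, C, D, F, B}, leaving only G.
Row 3, column 2: row 3 has {E, C, B} and column 2 has {G, E, C, D, F, B}, leaving only A.
Row 3, column 7: row 3 has {E, C, A, B} and column 7 has {G, E, C, D, B}, leaving only F.
Row 3, column 5: row 3 has {E, C, A, F, B} and column 5 has {G, E, A, B}, leaving only D.
Row 3, column 4: row 3 has {E, C, D, A, F, B} and column 4 has {E, C, A, F, B}, leaving only G.
So row 3 reads: E A C G D B F.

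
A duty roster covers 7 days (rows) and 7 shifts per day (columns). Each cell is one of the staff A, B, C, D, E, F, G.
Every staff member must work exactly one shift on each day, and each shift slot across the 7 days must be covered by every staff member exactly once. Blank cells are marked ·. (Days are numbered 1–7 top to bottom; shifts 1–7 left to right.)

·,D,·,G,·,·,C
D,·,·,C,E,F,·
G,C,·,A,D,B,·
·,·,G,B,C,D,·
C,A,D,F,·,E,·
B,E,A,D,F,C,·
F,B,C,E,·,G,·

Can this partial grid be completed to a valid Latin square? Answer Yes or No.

No day or shift among the givens repeats a symbol, and propagating forced cells runs into no contradiction.
One valid completion exists (for instance, E D F G B A C / D G B C E F A / G C E A D B F / A F G B C D E / C A D F G E B / B E A D F C G / F B C E A G D).

Yes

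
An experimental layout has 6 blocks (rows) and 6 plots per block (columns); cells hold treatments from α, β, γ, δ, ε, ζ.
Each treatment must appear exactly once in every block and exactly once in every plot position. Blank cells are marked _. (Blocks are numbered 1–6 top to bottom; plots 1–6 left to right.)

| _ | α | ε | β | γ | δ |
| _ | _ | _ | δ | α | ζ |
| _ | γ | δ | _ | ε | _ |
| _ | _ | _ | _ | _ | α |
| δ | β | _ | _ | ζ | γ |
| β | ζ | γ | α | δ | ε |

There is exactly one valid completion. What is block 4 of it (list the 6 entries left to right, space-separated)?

ε δ ζ γ β α

Block 4, plot 5: block 4 has {α} and plot 5 has {α, γ, δ, ε, ζ}, leaving only β.
Block 4, plot 3: block 4 has {α, β} and plot 3 has {γ, δ, ε}, leaving only ζ.
Block 1, plot 1: block 1 has {α, β, γ, δ, ε} and plot 1 has {β, δ}, leaving only ζ.
Block 2, plot 2: block 2 has {α, δ, ζ} and plot 2 has {α, β, γ, ζ}, leaving only ε.
Block 4, plot 2: block 4 has {α, β, ζ} and plot 2 has {α, β, γ, ε, ζ}, leaving only δ.
Block 2, plot 1: block 2 has {α, δ, ε, ζ} and plot 1 has {β, δ, ζ}, leaving only γ.
Block 4, plot 1: block 4 has {α, β, δ, ζ} and plot 1 has {β, γ, δ, ζ}, leaving only ε.
Block 4, plot 4: block 4 has {α, β, δ, ε, ζ} and plot 4 has {α, β, δ}, leaving only γ.
So block 4 reads: ε δ ζ γ β α.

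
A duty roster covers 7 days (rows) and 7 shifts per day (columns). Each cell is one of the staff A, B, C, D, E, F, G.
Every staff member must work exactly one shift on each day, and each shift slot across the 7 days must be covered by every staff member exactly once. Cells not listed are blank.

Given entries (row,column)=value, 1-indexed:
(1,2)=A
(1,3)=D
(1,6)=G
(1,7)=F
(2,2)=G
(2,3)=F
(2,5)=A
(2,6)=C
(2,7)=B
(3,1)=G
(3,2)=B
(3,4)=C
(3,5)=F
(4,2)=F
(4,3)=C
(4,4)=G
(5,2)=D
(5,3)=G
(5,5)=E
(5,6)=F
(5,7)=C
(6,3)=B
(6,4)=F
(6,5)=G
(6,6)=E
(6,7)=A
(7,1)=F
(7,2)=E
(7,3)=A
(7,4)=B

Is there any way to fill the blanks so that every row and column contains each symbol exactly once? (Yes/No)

No day or shift among the givens repeats a symbol, and propagating forced cells runs into no contradiction.
One valid completion exists (for instance, C A D E B G F / E G F D A C B / G B E C F A D / A F C G D B E / B D G A E F C / D C B F G E A / F E A B C D G).

Yes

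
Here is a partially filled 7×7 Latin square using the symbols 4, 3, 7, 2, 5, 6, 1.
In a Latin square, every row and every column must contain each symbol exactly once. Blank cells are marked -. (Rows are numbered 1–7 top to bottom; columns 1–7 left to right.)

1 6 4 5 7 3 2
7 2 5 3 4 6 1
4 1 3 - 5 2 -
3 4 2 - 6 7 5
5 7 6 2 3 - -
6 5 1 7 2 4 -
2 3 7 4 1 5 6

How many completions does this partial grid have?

Row 3, column 4: eliminating its row and column leaves {6}.
Row 3, column 7: eliminating its row and column leaves {7}.
Row 4, column 4: eliminating its row and column leaves {1}.
Row 5, column 6: eliminating its row and column leaves {1}.
Row 5, column 7: eliminating its row and column leaves {4}.
Row 6, column 7: eliminating its row and column leaves {3}.
Only one assignment across all blanks avoids any row or column repeat, giving 1 completion.

1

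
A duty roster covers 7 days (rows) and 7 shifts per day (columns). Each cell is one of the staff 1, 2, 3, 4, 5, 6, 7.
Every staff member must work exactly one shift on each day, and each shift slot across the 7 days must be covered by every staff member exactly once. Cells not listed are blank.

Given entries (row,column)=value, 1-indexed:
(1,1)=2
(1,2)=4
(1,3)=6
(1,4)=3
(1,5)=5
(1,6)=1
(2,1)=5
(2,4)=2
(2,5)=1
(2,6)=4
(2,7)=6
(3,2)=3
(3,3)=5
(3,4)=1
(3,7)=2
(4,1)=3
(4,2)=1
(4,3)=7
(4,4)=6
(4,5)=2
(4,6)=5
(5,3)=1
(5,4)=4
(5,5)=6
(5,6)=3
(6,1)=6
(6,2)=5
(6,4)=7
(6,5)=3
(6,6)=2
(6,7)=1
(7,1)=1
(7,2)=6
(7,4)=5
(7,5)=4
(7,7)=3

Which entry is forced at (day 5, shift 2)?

Day 1, shift 7: day 1 has {1, 2, 3, 4, 5, 6} and shift 7 has {1, 2, 3, 6}, leaving only 7.
Day 2, shift 2: day 2 has {1, 2, 4, 5, 6} and shift 2 has {1, 3, 4, 5, 6}, leaving only 7.
Day 5 already has {1, 3, 4, 6} and shift 2 already has {1, 3, 4, 5, 6, 7}, so day 5, shift 2 must be 2.

2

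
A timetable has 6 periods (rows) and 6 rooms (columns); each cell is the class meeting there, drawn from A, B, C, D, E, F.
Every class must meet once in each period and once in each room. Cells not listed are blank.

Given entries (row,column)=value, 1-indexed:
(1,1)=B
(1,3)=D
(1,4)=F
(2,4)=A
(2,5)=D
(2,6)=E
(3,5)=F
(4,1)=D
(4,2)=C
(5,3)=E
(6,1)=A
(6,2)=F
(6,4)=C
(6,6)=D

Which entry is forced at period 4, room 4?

Period 2, room 2: period 2 has {A, D, E} and room 2 has {C, F}, leaving only B.
Period 6, room 3: period 6 has {A, C, D, F} and room 3 has {D, E}, leaving only B.
Period 6, room 5: period 6 has {A, B, C, D, F} and room 5 has {D, F}, leaving only E.
Period 4, room 4 is narrowed to {B, E}.
If it were B, then period 4, room 6 would be left with no valid symbol.
So period 4, room 4 must be E.

E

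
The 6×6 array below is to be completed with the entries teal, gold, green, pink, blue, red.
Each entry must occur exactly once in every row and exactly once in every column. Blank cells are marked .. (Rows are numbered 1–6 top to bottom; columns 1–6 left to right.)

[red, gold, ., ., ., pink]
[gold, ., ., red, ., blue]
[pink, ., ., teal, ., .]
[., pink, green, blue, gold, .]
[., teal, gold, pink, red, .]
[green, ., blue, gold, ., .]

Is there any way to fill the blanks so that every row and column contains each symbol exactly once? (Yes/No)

No row or column among the givens repeats a symbol, and propagating forced cells runs into no contradiction.
One valid completion exists (for instance, red gold teal green blue pink / gold green pink red teal blue / pink blue red teal green gold / teal pink green blue gold red / blue teal gold pink red green / green red blue gold pink teal).

Yes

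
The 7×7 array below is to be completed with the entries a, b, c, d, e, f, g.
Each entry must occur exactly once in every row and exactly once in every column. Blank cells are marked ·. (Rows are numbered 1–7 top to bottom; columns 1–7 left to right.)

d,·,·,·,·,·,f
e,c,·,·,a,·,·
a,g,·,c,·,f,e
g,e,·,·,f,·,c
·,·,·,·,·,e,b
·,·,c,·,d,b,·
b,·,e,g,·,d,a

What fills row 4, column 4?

Row 2, column 6: row 2 has {a, c, e} and column 6 has {b, d, e, f}, leaving only g.
Row 2, column 7: row 2 has {a, c, e, g} and column 7 has {a, b, c, e, f}, leaving only d.
Row 3, column 5: row 3 has {a, c, e, f, g} and column 5 has {a, d, f}, leaving only b.
Row 3, column 3: row 3 has {a, b, c, e, f, g} and column 3 has {c, e}, leaving only d.
Row 4, column 6: row 4 has {c, e, f, g} and column 6 has {b, d, e, f, g}, leaving only a.
Row 1, column 6: row 1 has {d, f} and column 6 has {a, b, d, e, f, g}, leaving only c.
Row 4, column 3: row 4 has {a, c, e, f, g} and column 3 has {c, d, e}, leaving only b.
Row 4 already has {a, b, c, e, f, g} and column 4 already has {c, g}, so row 4, column 4 must be d.

d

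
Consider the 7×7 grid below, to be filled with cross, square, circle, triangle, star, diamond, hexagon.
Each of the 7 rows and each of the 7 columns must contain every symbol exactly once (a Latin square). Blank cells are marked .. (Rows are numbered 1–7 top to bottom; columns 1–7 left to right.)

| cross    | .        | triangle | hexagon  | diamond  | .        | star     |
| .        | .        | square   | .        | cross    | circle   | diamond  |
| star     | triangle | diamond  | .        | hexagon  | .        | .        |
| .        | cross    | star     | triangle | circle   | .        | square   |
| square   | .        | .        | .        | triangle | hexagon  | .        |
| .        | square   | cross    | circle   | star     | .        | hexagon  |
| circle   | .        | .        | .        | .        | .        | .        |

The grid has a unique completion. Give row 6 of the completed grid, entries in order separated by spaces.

diamond square cross circle star triangle hexagon

Row 1, column 2: row 1 has {cross, triangle, star, diamond, hexagon} and column 2 has {cross, square, triangle}, leaving only circle.
Row 1, column 6: row 1 has {cross, circle, triangle, star, diamond, hexagon} and column 6 has {circle, hexagon}, leaving only square.
Row 2, column 4: row 2 has {cross, square, circle, diamond} and column 4 has {circle, triangle, hexagon}, leaving only star.
Row 2, column 2: row 2 has {cross, square, circle, star, diamond} and column 2 has {cross, square, circle, triangle}, leaving only hexagon.
Row 2, column 1: row 2 has {cross, square, circle, star, diamond, hexagon} and column 1 has {cross, square, circle, star}, leaving only triangle.
Row 6, column 1: row 6 has {cross, square, circle, star, hexagon} and column 1 has {cross, square, circle, triangle, star}, leaving only diamond.
Row 6, column 6: row 6 has {cross, square, circle, star, diamond, hexagon} and column 6 has {square, circle, hexagon}, leaving only triangle.
So row 6 reads: diamond square cross circle star triangle hexagon.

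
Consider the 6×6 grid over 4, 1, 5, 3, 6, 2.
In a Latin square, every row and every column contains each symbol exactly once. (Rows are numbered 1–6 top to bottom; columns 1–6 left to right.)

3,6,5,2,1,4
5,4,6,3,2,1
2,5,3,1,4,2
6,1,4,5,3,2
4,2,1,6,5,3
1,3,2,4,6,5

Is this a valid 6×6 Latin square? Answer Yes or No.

Row 3 contains 2 twice (at columns 1 and 6), so it is not a permutation.

No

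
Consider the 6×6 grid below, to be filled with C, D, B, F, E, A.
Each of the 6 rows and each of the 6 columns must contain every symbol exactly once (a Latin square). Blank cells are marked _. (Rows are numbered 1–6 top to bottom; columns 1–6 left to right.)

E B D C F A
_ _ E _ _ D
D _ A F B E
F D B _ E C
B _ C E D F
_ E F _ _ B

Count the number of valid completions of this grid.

Row 2, column 1: eliminating its row and column leaves {C, A}.
Row 2, column 2: eliminating its row and column leaves {C, F, A}.
Row 2, column 4: eliminating its row and column leaves {B, A}.
Row 2, column 5: eliminating its row and column leaves {C, A}.
Row 3, column 2: eliminating its row and column leaves {C}.
Row 4, column 4: eliminating its row and column leaves {A}.
Row 5, column 2: eliminating its row and column leaves {A}.
Row 6, column 1: eliminating its row and column leaves {C, A}.
Row 6, column 4: eliminating its row and column leaves {D, A}.
Row 6, column 5: eliminating its row and column leaves {C, A}.
Enumerating the assignments across these blanks that avoid any row or column repeat gives 2 completions.

2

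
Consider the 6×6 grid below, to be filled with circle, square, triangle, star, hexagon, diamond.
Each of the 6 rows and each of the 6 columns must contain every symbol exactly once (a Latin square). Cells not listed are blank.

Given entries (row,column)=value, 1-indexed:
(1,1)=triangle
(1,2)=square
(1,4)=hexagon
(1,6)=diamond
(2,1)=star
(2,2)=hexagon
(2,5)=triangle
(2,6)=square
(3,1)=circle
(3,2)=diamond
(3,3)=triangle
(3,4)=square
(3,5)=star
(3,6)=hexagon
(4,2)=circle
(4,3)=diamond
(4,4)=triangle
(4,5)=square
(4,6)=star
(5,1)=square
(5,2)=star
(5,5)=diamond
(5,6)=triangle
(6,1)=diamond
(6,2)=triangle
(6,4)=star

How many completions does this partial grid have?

Row 1, column 3: eliminating its row and column leaves {circle, star}.
Row 1, column 5: eliminating its row and column leaves {circle}.
Row 2, column 3: eliminating its row and column leaves {circle}.
Row 2, column 4: eliminating its row and column leaves {circle, diamond}.
Row 4, column 1: eliminating its row and column leaves {hexagon}.
Row 5, column 3: eliminating its row and column leaves {circle, hexagon}.
Row 5, column 4: eliminating its row and column leaves {circle}.
Row 6, column 3: eliminating its row and column leaves {circle, square, hexagon}.
Row 6, column 5: eliminating its row and column leaves {circle, hexagon}.
Row 6, column 6: eliminating its row and column leaves {circle}.
Only one assignment across all blanks avoids any row or column repeat, giving 1 completion.

1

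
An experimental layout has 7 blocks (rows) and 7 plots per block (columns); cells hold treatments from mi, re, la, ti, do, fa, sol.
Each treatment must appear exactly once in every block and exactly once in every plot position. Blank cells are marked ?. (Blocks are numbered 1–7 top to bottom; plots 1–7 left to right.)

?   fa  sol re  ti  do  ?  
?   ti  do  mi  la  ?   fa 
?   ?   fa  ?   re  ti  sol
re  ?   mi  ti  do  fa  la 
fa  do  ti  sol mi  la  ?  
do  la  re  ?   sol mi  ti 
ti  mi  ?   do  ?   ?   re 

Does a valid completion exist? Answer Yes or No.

No

Block 3, plot 2: block 3 together with plot 2 already contain {mi, re, la, ti, do, fa, sol} — every symbol — so nothing can go there. The grid has no valid completion.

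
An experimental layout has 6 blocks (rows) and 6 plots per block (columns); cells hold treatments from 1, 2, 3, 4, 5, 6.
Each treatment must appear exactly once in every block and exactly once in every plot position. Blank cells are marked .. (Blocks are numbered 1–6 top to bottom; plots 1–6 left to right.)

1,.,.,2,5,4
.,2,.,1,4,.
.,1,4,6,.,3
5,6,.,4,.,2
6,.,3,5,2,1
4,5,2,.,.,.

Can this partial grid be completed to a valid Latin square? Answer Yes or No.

Block 3, plot 5: block 3 together with plot 5 already contain {1, 2, 3, 4, 5, 6} — every symbol — so nothing can go there. The grid has no valid completion.

No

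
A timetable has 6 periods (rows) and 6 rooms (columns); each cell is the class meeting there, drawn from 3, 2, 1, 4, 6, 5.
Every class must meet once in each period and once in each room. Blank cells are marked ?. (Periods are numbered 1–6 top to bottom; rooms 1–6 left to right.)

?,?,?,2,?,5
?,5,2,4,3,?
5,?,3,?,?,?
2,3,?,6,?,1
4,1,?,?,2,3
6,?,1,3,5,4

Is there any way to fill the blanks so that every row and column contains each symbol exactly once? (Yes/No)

No period or room among the givens repeats a symbol, and propagating forced cells runs into no contradiction.
One valid completion exists (for instance, 3 6 4 2 1 5 / 1 5 2 4 3 6 / 5 4 3 1 6 2 / 2 3 5 6 4 1 / 4 1 6 5 2 3 / 6 2 1 3 5 4).

Yes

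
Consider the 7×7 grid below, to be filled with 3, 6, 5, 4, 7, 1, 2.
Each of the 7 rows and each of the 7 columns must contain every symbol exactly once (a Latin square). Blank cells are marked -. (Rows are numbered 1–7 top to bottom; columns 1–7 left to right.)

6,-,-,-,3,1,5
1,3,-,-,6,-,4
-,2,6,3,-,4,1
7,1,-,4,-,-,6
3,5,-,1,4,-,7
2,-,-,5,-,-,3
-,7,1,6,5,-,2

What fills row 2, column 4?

Row 1, column 2: row 1 has {3, 6, 5, 1} and column 2 has {3, 5, 7, 1, 2}, leaving only 4.
Row 3, column 1: row 3 has {3, 6, 4, 1, 2} and column 1 has {3, 6, 7, 1, 2}, leaving only 5.
Row 3, column 5: row 3 has {3, 6, 5, 4, 1, 2} and column 5 has {3, 6, 5, 4}, leaving only 7.
Row 4, column 5: row 4 has {6, 4, 7, 1} and column 5 has {3, 6, 5, 4, 7}, leaving only 2.
Row 5, column 3: row 5 has {3, 5, 4, 7, 1} and column 3 has {6, 1}, leaving only 2.
Row 1, column 3: row 1 has {3, 6, 5, 4, 1} and column 3 has {6, 1, 2}, leaving only 7.
Row 1, column 4: row 1 has {3, 6, 5, 4, 7, 1} and column 4 has {3, 6, 5, 4, 1}, leaving only 2.
Row 2 already has {3, 6, 4, 1} and column 4 already has {3, 6, 5, 4, 1, 2}, so row 2, column 4 must be 7.

7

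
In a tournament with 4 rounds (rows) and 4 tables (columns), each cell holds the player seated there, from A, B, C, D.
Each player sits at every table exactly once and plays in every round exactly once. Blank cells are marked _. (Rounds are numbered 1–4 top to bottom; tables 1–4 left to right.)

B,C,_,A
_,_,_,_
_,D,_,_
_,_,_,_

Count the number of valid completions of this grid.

8

Round 1, table 3: eliminating its round and table leaves {D}.
Round 2, table 1: eliminating its round and table leaves {A, C, D}.
Round 2, table 2: eliminating its round and table leaves {A, B}.
Round 2, table 3: eliminating its round and table leaves {A, B, C, D}.
Round 2, table 4: eliminating its round and table leaves {B, C, D}.
Round 3, table 1: eliminating its round and table leaves {A, C}.
Round 3, table 3: eliminating its round and table leaves {A, B, C}.
Round 3, table 4: eliminating its round and table leaves {B, C}.
Round 4, table 1: eliminating its round and table leaves {A, C, D}.
Round 4, table 2: eliminating its round and table leaves {A, B}.
Round 4, table 3: eliminating its round and table leaves {A, B, C, D}.
Round 4, table 4: eliminating its round and table leaves {B, C, D}.
Enumerating the assignments across these blanks that avoid any round or table repeat gives 8 completions.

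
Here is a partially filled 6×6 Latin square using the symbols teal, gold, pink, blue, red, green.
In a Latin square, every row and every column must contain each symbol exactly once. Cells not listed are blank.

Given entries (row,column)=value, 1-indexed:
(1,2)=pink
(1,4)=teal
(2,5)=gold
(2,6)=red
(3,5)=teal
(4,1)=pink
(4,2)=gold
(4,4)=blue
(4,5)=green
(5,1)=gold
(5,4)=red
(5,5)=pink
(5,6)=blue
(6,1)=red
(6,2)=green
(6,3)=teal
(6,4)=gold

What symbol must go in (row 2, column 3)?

pink

Row 4, column 3: row 4 has {gold, pink, blue, green} and column 3 has {teal}, leaving only red.
Row 4, column 6: row 4 has {gold, pink, blue, red, green} and column 6 has {blue, red}, leaving only teal.
Row 5, column 2: row 5 has {gold, pink, blue, red} and column 2 has {gold, pink, green}, leaving only teal.
Row 2, column 2: row 2 has {gold, red} and column 2 has {teal, gold, pink, green}, leaving only blue.
Row 3, column 2: row 3 has {teal} and column 2 has {teal, gold, pink, blue, green}, leaving only red.
Row 5, column 3: row 5 has {teal, gold, pink, blue, red} and column 3 has {teal, red}, leaving only green.
Row 2 already has {gold, blue, red} and column 3 already has {teal, red, green}, so row 2, column 3 must be pink.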